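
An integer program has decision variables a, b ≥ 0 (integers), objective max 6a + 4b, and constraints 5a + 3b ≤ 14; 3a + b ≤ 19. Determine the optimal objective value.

(a,b)=(1,3) is feasible, giving 18.
(a,b)=(0,4) is feasible, giving 16.
(a,b)=(1,2) is feasible, giving 14.
Maximum is 18 at (a,b)=(1,3).

18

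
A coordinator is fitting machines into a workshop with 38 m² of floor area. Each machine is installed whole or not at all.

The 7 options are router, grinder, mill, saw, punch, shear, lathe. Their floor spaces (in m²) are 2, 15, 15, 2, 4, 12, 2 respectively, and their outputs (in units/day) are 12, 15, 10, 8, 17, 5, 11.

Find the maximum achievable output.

68

This is an integer program with binary decision variables.
Take router, grinder, saw, punch, shear, and lathe: floor space 2 + 15 + 2 + 4 + 12 + 2 = 37 ≤ 38, output 12 + 15 + 8 + 17 + 5 + 11 = 68.
No other feasible combination does better.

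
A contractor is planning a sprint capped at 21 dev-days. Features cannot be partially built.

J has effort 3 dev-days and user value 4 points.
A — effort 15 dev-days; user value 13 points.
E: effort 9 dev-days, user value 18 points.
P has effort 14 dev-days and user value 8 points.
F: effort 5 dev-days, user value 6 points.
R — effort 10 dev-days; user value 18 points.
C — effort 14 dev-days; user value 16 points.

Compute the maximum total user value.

36

This is a 0-1 knapsack instance.
E + R: effort 9 + 10 = 19 ≤ 21, user value 18 + 18 = 36.
J + E + F: effort 3 + 9 + 5 = 17 ≤ 21, user value 4 + 18 + 6 = 28.
J + F + R: effort 3 + 5 + 10 = 18 ≤ 21, user value 4 + 6 + 18 = 28.
Best is E and R with total user value 36.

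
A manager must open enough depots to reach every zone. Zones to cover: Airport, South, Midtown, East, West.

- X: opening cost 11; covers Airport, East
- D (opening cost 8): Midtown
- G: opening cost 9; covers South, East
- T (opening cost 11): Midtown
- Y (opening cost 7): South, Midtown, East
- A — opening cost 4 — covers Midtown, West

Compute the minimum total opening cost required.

22

Choose X, Y, and A: together they cover Airport, South, Midtown, East, West — every zone.
Total opening cost: 11 + 7 + 4 = 22.
No cover costs less than 22.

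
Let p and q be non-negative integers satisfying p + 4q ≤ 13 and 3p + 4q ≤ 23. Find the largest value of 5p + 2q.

Relaxing integrality, the LP optimum is 38.33 at (p,q) = (7.67, 0), which is not an integer point.
(p,q)=(7,0): 1·7+4·0=7≤13, 3·7+4·0=21≤23, objective 35.
(p,q)=(6,1): 1·6+4·1=10≤13, 3·6+4·1=22≤23, objective 32.
(p,q)=(6,0): 1·6+4·0=6≤13, 3·6+4·0=18≤23, objective 30.
No feasible integer point exceeds 35.

35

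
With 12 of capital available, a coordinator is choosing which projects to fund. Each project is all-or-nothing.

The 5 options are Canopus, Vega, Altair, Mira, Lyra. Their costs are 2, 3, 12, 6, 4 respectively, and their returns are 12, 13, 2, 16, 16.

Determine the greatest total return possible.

Allowing fractional choices, the relaxed optimum would be about 49.0, but projects are indivisible.
Canopus + Mira + Lyra: cost 2 + 6 + 4 = 12 ≤ 12, return 12 + 16 + 16 = 44.
Canopus + Vega + Lyra: cost 2 + 3 + 4 = 9 ≤ 12, return 12 + 13 + 16 = 41.
Canopus + Vega + Mira: cost 2 + 3 + 6 = 11 ≤ 12, return 12 + 13 + 16 = 41.
Best is Canopus, Mira, and Lyra with total return 44.

44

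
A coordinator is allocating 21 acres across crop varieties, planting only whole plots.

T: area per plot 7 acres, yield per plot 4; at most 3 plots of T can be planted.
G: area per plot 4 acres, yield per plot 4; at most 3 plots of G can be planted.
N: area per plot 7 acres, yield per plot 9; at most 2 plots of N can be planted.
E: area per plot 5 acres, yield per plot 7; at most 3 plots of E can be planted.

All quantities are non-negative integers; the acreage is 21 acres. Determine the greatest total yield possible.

This is a bounded integer knapsack.
E has the best ratio (7/5); taking only E gives at most 3×7 = 21 (stopped by the supply cap of 3).
Mixing does better — 1×G, 1×N, and 2×E: area 21 ≤ 21, yield 1·4 + 1·9 + 2·7 = 27.

27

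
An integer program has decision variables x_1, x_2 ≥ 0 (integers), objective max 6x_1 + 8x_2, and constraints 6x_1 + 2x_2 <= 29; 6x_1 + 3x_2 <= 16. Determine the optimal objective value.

40

Relaxing integrality, the LP optimum is 42.67 at (x_1,x_2) = (0, 5.33), which is not an integer point.
(x_1,x_2)=(0,5): 6·0+2·5=10≤29, 6·0+3·5=15≤16, objective 40.
(x_1,x_2)=(0,4): 6·0+2·4=8≤29, 6·0+3·4=12≤16, objective 32.
Maximum is 40 at (x_1,x_2)=(0,5).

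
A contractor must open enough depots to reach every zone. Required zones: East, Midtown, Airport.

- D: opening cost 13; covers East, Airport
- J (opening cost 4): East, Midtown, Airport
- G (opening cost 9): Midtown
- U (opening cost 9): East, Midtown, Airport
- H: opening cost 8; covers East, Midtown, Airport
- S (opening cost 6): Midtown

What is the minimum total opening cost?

4

This is a weighted set-cover instance.
J alone covers East, Midtown, Airport — every zone.
Total opening cost: 4.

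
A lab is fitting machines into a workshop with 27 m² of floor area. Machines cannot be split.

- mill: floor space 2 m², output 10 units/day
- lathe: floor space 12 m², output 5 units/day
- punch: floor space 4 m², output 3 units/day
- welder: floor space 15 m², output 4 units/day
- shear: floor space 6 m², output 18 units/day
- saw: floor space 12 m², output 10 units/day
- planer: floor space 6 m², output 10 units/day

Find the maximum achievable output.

Treat it as a binary knapsack problem.
Allowing fractional choices, the relaxed optimum would be about 48.8, but machines are indivisible.
mill + lathe + shear + planer: floor space 2 + 12 + 6 + 6 = 26 ≤ 27, output 10 + 5 + 18 + 10 = 43.
mill + shear + saw + planer: floor space 2 + 6 + 12 + 6 = 26 ≤ 27, output 10 + 18 + 10 + 10 = 48.
mill + punch + shear + planer: floor space 2 + 4 + 6 + 6 = 18 ≤ 27, output 10 + 3 + 18 + 10 = 41.
Best is mill, shear, saw, and planer with total output 48.

48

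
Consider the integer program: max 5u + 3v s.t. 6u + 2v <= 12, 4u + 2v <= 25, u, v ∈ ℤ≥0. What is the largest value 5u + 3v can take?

18

(u,v)=(0,6): 6·0+2·6=12≤12, 4·0+2·6=12≤25, objective 18.
(u,v)=(0,5): 6·0+2·5=10≤12, 4·0+2·5=10≤25, objective 15.
The best lattice point is (0,6), giving 18.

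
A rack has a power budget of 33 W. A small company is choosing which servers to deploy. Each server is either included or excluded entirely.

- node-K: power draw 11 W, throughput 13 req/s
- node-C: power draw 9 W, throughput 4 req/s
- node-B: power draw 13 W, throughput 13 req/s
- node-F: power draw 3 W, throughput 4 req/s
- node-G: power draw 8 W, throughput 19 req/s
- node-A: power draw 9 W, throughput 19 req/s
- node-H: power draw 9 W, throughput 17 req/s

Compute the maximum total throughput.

node-F + node-G + node-A + node-H: power draw 3 + 8 + 9 + 9 = 29 ≤ 33, throughput 4 + 19 + 19 + 17 = 59.
node-G + node-A + node-H: power draw 8 + 9 + 9 = 26 ≤ 33, throughput 19 + 19 + 17 = 55.
Best is node-F, node-G, node-A, and node-H with total throughput 59.

59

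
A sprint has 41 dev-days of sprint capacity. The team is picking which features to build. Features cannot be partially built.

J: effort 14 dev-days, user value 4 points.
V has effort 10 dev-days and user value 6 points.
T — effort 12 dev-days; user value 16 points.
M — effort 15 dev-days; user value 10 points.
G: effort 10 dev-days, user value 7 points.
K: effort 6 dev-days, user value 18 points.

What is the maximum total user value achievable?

Treat it as a binary knapsack problem.
Take V, T, G, and K: effort 10 + 12 + 10 + 6 = 38 ≤ 41, user value 6 + 16 + 7 + 18 = 47.
No other feasible combination does better.

47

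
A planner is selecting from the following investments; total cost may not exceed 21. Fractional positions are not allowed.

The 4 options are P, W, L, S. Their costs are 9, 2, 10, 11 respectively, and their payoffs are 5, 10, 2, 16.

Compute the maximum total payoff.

26

Treat it as a binary knapsack problem.
Allowing fractional choices, the relaxed optimum would be about 30.4, but investments are indivisible.
W + S: cost 2 + 11 = 13 ≤ 21, payoff 10 + 16 = 26.
P + S: cost 9 + 11 = 20 ≤ 21, payoff 5 + 16 = 21.
Best is W and S with total payoff 26.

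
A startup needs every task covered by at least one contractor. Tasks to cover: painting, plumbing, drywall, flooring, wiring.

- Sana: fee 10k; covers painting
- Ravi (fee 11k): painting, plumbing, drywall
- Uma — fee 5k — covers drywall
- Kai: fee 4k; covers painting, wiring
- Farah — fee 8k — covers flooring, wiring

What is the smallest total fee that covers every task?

The greedy cost-per-new-task heuristic would pick Kai, Uma, Farah, and Ravi for 28, but a cheaper cover exists.
Choose Ravi and Farah: together they cover painting, plumbing, drywall, flooring, wiring — every task.
Total fee: 11 + 8 = 19.
No cover costs less than 19.

19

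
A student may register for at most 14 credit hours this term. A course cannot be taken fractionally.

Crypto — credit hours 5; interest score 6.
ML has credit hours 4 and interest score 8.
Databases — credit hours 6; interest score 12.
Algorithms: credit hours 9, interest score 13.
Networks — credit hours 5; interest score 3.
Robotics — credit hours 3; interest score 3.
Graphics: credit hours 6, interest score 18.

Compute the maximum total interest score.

Treat it as a binary knapsack problem.
ML + Robotics + Graphics: credit hours 4 + 3 + 6 = 13 ≤ 14, interest score 8 + 3 + 18 = 29.
Databases + Graphics: credit hours 6 + 6 = 12 ≤ 14, interest score 12 + 18 = 30.
Crypto + Robotics + Graphics: credit hours 5 + 3 + 6 = 14 ≤ 14, interest score 6 + 3 + 18 = 27.
Best is Databases and Graphics with total interest score 30.

30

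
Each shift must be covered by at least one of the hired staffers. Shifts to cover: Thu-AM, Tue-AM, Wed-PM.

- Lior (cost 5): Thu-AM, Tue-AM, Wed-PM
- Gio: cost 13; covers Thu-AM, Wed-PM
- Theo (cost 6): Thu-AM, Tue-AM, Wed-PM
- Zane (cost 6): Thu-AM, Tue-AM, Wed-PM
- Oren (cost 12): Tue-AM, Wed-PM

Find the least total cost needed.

5

Lior alone covers Thu-AM, Tue-AM, Wed-PM — every shift.
Total cost: 5.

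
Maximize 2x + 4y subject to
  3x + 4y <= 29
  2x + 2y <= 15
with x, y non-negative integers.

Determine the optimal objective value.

28

The continuous relaxation peaks at (0, 7.25) with value 29.00; rounding to a feasible lattice point costs some objective.
(x,y)=(0,7): 3·0+4·7=28≤29, 2·0+2·7=14≤15, objective 28.
(x,y)=(1,6): 3·1+4·6=27≤29, 2·1+2·6=14≤15, objective 26.
No feasible integer point exceeds 28.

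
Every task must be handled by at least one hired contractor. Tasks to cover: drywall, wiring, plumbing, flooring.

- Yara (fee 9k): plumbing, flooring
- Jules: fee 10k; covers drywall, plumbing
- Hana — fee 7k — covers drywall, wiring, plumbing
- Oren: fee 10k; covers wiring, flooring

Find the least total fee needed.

16

Choose Yara and Hana: together they cover drywall, wiring, plumbing, flooring — every task.
Total fee: 9 + 7 = 16.
No cover costs less than 16.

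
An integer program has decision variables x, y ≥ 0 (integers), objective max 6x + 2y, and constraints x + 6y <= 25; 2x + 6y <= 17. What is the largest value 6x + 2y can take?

48

Relaxing integrality, the LP optimum is 51.00 at (x,y) = (8.5, 0), which is not an integer point.
(x,y)=(8,0) is feasible, giving 48.
(x,y)=(7,0) is feasible, giving 42.
No feasible integer point exceeds 48.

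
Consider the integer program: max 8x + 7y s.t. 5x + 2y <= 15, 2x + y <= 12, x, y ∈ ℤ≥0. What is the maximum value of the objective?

49

Relaxing integrality, the LP optimum is 52.50 at (x,y) = (0, 7.5), which is not an integer point.
(x,y)=(0,7): 5·0+2·7=14≤15, 2·0+1·7=7≤12, objective 49.
(x,y)=(0,6): 5·0+2·6=12≤15, 2·0+1·6=6≤12, objective 42.
The best lattice point is (0,7), giving 49.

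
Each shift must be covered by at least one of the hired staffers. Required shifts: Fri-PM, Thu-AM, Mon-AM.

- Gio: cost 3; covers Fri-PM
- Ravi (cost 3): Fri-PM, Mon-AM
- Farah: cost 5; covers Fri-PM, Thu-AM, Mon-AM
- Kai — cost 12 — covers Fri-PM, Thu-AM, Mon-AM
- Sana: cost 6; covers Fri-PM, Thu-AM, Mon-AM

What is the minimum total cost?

The greedy cost-per-new-shift heuristic would pick Ravi and Farah for 8, but a cheaper cover exists.
Farah alone covers Fri-PM, Thu-AM, Mon-AM — every shift.
Total cost: 5.
No cover costs less than 5.

5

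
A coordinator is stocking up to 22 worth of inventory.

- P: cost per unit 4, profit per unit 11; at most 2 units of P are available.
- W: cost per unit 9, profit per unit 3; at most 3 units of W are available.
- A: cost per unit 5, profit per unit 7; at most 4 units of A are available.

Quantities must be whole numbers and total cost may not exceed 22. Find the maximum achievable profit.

36

This is a bounded integer knapsack.
P has the best ratio (11/4); taking only P gives at most 2×11 = 22 (stopped by the supply cap of 2).
Mixing does better — 2×P and 2×A: cost 18 ≤ 22, profit 2·11 + 2·7 = 36.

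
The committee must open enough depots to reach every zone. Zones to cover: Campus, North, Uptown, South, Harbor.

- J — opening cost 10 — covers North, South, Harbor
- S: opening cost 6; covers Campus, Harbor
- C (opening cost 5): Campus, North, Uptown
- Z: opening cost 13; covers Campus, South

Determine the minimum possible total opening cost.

15

Choose J and C: together they cover Campus, North, Uptown, South, Harbor — every zone.
Total opening cost: 10 + 5 = 15.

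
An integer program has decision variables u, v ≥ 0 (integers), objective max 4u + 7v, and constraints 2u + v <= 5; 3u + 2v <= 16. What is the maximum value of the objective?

35

(u,v)=(0,5): 2·0+1·5=5≤5, 3·0+2·5=10≤16, objective 35.
(u,v)=(0,4): 2·0+1·4=4≤5, 3·0+2·4=8≤16, objective 28.
Maximum is 35 at (u,v)=(0,5).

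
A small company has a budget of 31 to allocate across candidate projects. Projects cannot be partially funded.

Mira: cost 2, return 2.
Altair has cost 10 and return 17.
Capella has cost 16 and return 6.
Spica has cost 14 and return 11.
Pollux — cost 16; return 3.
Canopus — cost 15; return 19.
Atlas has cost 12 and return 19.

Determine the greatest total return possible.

40

Treat it as a binary knapsack problem.
Allowing fractional choices, the relaxed optimum would be about 47.4, but projects are indivisible.
Mira + Canopus + Atlas: cost 2 + 15 + 12 = 29 ≤ 31, return 2 + 19 + 19 = 40.
Mira + Altair + Atlas: cost 2 + 10 + 12 = 24 ≤ 31, return 2 + 17 + 19 = 38.
Best is Mira, Canopus, and Atlas with total return 40.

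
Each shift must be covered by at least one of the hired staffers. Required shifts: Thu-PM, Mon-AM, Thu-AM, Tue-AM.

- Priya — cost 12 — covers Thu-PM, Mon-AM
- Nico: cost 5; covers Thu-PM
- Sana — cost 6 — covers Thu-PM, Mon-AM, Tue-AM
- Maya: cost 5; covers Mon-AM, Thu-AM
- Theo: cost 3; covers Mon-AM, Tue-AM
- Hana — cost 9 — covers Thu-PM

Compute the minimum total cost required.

11

This is a weighted set-cover instance.
The greedy cost-per-new-shift heuristic would pick Theo, Nico, and Maya for 13, but a cheaper cover exists.
Choose Sana and Maya: together they cover Thu-PM, Mon-AM, Thu-AM, Tue-AM — every shift.
Total cost: 6 + 5 = 11.
No cover costs less than 11.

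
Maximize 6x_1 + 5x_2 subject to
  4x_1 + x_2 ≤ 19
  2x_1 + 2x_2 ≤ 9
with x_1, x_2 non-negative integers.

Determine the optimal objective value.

24

Relaxing integrality, the LP optimum is 27.00 at (x_1,x_2) = (4.5, 0), which is not an integer point.
(x_1,x_2)=(4,0): 4·4+1·0=16≤19, 2·4+2·0=8≤9, objective 24.
(x_1,x_2)=(3,1): 4·3+1·1=13≤19, 2·3+2·1=8≤9, objective 23.
(x_1,x_2)=(3,0): 4·3+1·0=12≤19, 2·3+2·0=6≤9, objective 18.
Maximum is 24 at (x_1,x_2)=(4,0).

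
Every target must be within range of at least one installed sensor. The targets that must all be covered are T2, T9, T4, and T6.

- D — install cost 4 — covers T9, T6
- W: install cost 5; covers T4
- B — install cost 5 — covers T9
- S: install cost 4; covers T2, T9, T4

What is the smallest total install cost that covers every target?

Choose D and S: together they cover T2, T9, T4, T6 — every target.
Total install cost: 4 + 4 = 8.
No cover costs less than 8.

8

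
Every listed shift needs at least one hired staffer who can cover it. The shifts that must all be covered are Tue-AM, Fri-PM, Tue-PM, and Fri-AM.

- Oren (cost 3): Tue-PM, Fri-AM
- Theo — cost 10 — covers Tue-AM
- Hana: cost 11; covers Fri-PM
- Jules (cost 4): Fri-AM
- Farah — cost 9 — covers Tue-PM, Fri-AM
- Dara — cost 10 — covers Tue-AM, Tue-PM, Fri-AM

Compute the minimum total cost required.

The greedy cost-per-new-shift heuristic would pick Oren, Theo, and Hana for 24, but a cheaper cover exists.
Choose Hana and Dara: together they cover Tue-AM, Fri-PM, Tue-PM, Fri-AM — every shift.
Total cost: 11 + 10 = 21.
No cover costs less than 21.

21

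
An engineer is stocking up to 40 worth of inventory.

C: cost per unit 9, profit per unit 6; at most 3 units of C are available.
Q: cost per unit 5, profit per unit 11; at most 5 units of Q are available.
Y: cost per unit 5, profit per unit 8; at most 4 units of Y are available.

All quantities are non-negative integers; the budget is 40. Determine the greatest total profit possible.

79

Take 5×Q and 3×Y: cost 40 ≤ 40, profit 5·11 + 3·8 = 79.
Q has the best ratio (11/5) and is taken to its limit of 5; remaining capacity is filled optimally with the others.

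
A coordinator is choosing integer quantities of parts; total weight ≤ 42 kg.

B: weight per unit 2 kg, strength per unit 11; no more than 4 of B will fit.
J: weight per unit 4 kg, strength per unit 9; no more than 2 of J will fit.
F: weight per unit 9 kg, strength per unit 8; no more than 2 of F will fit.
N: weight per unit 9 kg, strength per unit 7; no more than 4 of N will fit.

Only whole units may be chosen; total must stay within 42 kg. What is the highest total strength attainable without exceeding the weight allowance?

78

B has the best ratio (11/2); taking only B gives at most 4×11 = 44 (stopped by the supply cap of 4).
Mixing does better — 4×B, 2×J, and 2×F: weight 34 ≤ 42, strength 4·11 + 2·9 + 2·8 = 78.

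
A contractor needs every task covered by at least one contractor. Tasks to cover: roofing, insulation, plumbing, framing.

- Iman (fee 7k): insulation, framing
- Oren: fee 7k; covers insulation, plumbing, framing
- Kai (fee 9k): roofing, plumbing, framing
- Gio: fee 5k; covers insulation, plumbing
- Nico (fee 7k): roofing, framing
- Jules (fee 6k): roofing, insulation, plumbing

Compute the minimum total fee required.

12

Choose Gio and Nico: together they cover roofing, insulation, plumbing, framing — every task.
Total fee: 5 + 7 = 12.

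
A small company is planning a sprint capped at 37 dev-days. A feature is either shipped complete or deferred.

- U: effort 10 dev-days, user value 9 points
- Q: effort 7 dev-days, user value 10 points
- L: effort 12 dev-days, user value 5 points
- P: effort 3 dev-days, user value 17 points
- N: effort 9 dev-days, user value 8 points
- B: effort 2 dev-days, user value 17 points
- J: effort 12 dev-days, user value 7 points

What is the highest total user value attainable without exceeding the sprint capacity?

61

This is a 0-1 knapsack instance.
Q + P + N + B + J: effort 7 + 3 + 9 + 2 + 12 = 33 ≤ 37, user value 10 + 17 + 8 + 17 + 7 = 59.
U + Q + P + N + B: effort 10 + 7 + 3 + 9 + 2 = 31 ≤ 37, user value 9 + 10 + 17 + 8 + 17 = 61.
U + Q + P + B + J: effort 10 + 7 + 3 + 2 + 12 = 34 ≤ 37, user value 9 + 10 + 17 + 17 + 7 = 60.
Best is U, Q, P, N, and B with total user value 61.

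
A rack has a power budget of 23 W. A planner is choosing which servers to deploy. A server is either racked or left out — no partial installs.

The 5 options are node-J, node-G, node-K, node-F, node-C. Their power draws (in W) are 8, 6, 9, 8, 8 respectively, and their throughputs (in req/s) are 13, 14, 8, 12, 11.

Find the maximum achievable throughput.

This is a 0-1 knapsack instance.
Allowing fractional choices, the relaxed optimum would be about 40.4, but servers are indivisible.
node-G + node-F + node-C: power draw 6 + 8 + 8 = 22 ≤ 23, throughput 14 + 12 + 11 = 37.
node-J + node-G + node-F: power draw 8 + 6 + 8 = 22 ≤ 23, throughput 13 + 14 + 12 = 39.
node-J + node-G + node-C: power draw 8 + 6 + 8 = 22 ≤ 23, throughput 13 + 14 + 11 = 38.
Best is node-J, node-G, and node-F with total throughput 39.

39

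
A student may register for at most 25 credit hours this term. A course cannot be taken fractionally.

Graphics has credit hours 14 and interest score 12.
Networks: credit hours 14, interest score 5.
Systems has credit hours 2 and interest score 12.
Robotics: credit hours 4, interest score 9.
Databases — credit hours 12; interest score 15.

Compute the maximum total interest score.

36

Allowing fractional choices, the relaxed optimum would be about 42.0, but courses are indivisible.
Systems + Databases: credit hours 2 + 12 = 14 ≤ 25, interest score 12 + 15 = 27.
Systems + Robotics + Databases: credit hours 2 + 4 + 12 = 18 ≤ 25, interest score 12 + 9 + 15 = 36.
Graphics + Systems + Robotics: credit hours 14 + 2 + 4 = 20 ≤ 25, interest score 12 + 12 + 9 = 33.
Best is Systems, Robotics, and Databases with total interest score 36.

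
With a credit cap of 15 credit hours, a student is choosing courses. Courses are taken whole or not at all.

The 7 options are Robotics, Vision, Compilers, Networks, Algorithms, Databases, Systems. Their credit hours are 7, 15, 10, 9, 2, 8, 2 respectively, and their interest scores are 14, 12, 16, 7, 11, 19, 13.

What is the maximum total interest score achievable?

43

Allowing fractional choices, the relaxed optimum would be about 49.0, but courses are indivisible.
Algorithms + Databases + Systems: credit hours 2 + 8 + 2 = 12 ≤ 15, interest score 11 + 19 + 13 = 43.
Compilers + Algorithms + Systems: credit hours 10 + 2 + 2 = 14 ≤ 15, interest score 16 + 11 + 13 = 40.
Robotics + Algorithms + Systems: credit hours 7 + 2 + 2 = 11 ≤ 15, interest score 14 + 11 + 13 = 38.
Best is Algorithms, Databases, and Systems with total interest score 43.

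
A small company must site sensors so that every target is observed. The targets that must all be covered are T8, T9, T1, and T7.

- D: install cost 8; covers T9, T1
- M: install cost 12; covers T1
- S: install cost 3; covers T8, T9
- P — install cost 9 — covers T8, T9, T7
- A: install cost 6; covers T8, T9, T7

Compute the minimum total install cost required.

14

The greedy cost-per-new-target heuristic would pick S, A, and D for 17, but a cheaper cover exists.
Choose D and A: together they cover T8, T9, T1, T7 — every target.
Total install cost: 8 + 6 = 14.
No cover costs less than 14.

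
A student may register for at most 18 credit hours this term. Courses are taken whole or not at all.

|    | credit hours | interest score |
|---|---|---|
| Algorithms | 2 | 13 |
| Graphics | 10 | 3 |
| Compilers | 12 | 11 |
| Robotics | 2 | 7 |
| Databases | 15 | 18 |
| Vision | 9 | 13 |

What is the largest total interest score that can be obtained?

33

This is an integer program with binary decision variables.
Allowing fractional choices, the relaxed optimum would be about 39.0, but courses are indivisible.
Algorithms + Robotics + Vision: credit hours 2 + 2 + 9 = 13 ≤ 18, interest score 13 + 7 + 13 = 33.
Algorithms + Databases: credit hours 2 + 15 = 17 ≤ 18, interest score 13 + 18 = 31.
Algorithms + Compilers + Robotics: credit hours 2 + 12 + 2 = 16 ≤ 18, interest score 13 + 11 + 7 = 31.
Best is Algorithms, Robotics, and Vision with total interest score 33.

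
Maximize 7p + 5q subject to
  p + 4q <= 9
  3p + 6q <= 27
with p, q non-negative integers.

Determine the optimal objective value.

63

(p,q)=(9,0): 1·9+4·0=9≤9, 3·9+6·0=27≤27, objective 63.
(p,q)=(8,0): 1·8+4·0=8≤9, 3·8+6·0=24≤27, objective 56.
Maximum is 63 at (p,q)=(9,0).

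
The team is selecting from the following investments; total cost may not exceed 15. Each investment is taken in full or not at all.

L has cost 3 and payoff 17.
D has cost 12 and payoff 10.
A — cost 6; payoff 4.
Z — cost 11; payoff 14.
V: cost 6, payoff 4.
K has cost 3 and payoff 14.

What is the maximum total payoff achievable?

This is a 0-1 knapsack instance.
Take L, A, and K: cost 3 + 6 + 3 = 12 ≤ 15, payoff 17 + 4 + 14 = 35.
No feasible combination exceeds this.

35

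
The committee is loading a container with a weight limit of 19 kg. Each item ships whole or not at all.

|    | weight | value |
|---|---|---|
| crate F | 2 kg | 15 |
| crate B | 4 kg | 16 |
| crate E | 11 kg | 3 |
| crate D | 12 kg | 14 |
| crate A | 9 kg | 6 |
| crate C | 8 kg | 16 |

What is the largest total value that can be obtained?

47

Allowing fractional choices, the relaxed optimum would be about 52.8, but items are indivisible.
crate F + crate B + crate D: weight 2 + 4 + 12 = 18 ≤ 19, value 15 + 16 + 14 = 45.
crate F + crate B + crate C: weight 2 + 4 + 8 = 14 ≤ 19, value 15 + 16 + 16 = 47.
Best is crate F, crate B, and crate C with total value 47.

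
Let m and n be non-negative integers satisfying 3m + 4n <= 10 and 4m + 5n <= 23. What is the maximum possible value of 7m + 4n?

21

(m,n)=(3,0): 3·3+4·0=9≤10, 4·3+5·0=12≤23, objective 21.
(m,n)=(2,1): 3·2+4·1=10≤10, 4·2+5·1=13≤23, objective 18.
(m,n)=(2,0): 3·2+4·0=6≤10, 4·2+5·0=8≤23, objective 14.
Maximum is 21 at (m,n)=(3,0).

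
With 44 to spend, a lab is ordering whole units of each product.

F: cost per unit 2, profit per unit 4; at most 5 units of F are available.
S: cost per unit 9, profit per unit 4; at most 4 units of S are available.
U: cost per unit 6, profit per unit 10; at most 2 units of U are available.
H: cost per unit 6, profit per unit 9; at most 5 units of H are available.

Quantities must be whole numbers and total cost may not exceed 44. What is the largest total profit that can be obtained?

This is a bounded integer knapsack.
F has the best ratio (4/2); taking only F gives at most 5×4 = 20 (stopped by the supply cap of 5).
Mixing does better — 4×F, 2×U, and 4×H: cost 44 ≤ 44, profit 4·4 + 2·10 + 4·9 = 72.

72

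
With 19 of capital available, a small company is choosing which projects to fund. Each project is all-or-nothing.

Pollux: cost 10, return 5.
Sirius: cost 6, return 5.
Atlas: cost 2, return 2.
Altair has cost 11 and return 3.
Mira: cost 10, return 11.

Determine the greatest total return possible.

18

This is a 0-1 knapsack instance.
Allowing fractional choices, the relaxed optimum would be about 18.5, but projects are indivisible.
Sirius + Atlas + Mira: cost 6 + 2 + 10 = 18 ≤ 19, return 5 + 2 + 11 = 18.
Sirius + Mira: cost 6 + 10 = 16 ≤ 19, return 5 + 11 = 16.
Best is Sirius, Atlas, and Mira with total return 18.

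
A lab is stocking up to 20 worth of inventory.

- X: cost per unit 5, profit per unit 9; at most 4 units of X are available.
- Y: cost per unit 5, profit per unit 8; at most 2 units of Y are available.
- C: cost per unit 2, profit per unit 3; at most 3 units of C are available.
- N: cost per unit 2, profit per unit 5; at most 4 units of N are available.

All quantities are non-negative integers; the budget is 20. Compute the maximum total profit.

41

This is a bounded integer knapsack.
1×X, 1×Y, 1×C, and 4×N: cost 20 ≤ 20, profit 1·9 + 1·8 + 1·3 + 4·5 = 40.
2×X, 1×C, and 4×N: cost 20 ≤ 20, profit 2·9 + 1·3 + 4·5 = 41.
Best is 41.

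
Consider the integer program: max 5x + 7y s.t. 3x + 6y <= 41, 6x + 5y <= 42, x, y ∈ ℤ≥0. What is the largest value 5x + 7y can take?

47

The continuous relaxation peaks at (2.24, 5.71) with value 51.19; rounding to a feasible lattice point costs some objective.
(x,y)=(1,6): 3·1+6·6=39≤41, 6·1+5·6=36≤42, objective 47.
(x,y)=(2,5): 3·2+6·5=36≤41, 6·2+5·5=37≤42, objective 45.
(x,y)=(3,4): 3·3+6·4=33≤41, 6·3+5·4=38≤42, objective 43.
Maximum is 47 at (x,y)=(1,6).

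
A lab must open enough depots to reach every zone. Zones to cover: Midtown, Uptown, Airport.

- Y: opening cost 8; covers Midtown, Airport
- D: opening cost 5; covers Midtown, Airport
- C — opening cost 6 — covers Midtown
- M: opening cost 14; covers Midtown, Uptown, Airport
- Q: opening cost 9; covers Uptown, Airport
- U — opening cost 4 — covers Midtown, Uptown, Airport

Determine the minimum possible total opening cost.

U alone covers Midtown, Uptown, Airport — every zone.
Total opening cost: 4.
No cover costs less than 4.

4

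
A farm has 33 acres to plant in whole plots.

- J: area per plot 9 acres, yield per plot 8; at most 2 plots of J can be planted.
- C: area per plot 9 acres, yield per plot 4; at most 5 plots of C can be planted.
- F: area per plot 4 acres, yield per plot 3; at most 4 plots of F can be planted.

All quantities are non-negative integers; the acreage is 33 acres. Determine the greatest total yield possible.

Take 2×J and 3×F: area 30 ≤ 33, yield 2·8 + 3·3 = 25.
J has the best ratio (8/9) and is taken to its limit of 2; remaining capacity is filled optimally with the others.

25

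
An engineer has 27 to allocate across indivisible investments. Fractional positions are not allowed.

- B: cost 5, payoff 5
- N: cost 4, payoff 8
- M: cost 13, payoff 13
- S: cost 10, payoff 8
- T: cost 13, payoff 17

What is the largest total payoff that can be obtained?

33

This is a 0-1 knapsack instance.
Take N, S, and T: cost 4 + 10 + 13 = 27 ≤ 27, payoff 8 + 8 + 17 = 33.
No other feasible combination does better.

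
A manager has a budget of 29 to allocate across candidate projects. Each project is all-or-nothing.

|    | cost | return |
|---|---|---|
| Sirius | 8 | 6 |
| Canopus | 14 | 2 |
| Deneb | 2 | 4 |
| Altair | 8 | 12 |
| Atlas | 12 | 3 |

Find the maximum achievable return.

Allowing fractional choices, the relaxed optimum would be about 24.8, but projects are indivisible.
Deneb + Altair + Atlas: cost 2 + 8 + 12 = 22 ≤ 29, return 4 + 12 + 3 = 19.
Sirius + Deneb + Altair: cost 8 + 2 + 8 = 18 ≤ 29, return 6 + 4 + 12 = 22.
Sirius + Altair + Atlas: cost 8 + 8 + 12 = 28 ≤ 29, return 6 + 12 + 3 = 21.
Best is Sirius, Deneb, and Altair with total return 22.

22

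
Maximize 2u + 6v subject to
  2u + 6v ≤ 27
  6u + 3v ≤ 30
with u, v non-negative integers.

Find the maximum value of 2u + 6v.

26

(u,v)=(1,4) is feasible, giving 26.
(u,v)=(0,4) is feasible, giving 24.
No feasible integer point exceeds 26.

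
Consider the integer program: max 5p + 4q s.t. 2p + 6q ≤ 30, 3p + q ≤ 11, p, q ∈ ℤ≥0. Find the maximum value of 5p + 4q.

26

(p,q)=(2,4): 2·2+6·4=28≤30, 3·2+1·4=10≤11, objective 26.
(p,q)=(2,3): 2·2+6·3=22≤30, 3·2+1·3=9≤11, objective 22.
No feasible integer point exceeds 26.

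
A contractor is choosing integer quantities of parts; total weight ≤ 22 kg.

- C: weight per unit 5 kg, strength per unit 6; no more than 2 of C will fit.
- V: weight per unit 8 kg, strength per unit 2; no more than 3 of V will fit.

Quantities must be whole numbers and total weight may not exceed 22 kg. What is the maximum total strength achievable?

2×C: weight 10 ≤ 22, strength 2·6 = 12.
2×C and 1×V: weight 18 ≤ 22, strength 2·6 + 1·2 = 14.
Best is 14.

14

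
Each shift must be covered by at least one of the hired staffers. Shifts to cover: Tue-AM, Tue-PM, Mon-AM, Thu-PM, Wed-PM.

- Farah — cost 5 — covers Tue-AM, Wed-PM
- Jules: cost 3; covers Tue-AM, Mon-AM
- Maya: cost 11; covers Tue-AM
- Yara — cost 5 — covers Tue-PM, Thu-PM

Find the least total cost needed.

This is a weighted set-cover instance.
Choose Farah, Jules, and Yara: together they cover Tue-AM, Tue-PM, Mon-AM, Thu-PM, Wed-PM — every shift.
Total cost: 5 + 3 + 5 = 13.

13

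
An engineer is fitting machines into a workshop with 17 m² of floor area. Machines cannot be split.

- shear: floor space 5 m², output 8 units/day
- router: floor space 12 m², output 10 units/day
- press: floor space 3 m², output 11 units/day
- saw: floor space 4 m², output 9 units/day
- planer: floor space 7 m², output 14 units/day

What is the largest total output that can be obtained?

Allowing fractional choices, the relaxed optimum would be about 38.8, but machines are indivisible.
press + saw + planer: floor space 3 + 4 + 7 = 14 ≤ 17, output 11 + 9 + 14 = 34.
shear + saw + planer: floor space 5 + 4 + 7 = 16 ≤ 17, output 8 + 9 + 14 = 31.
shear + press + planer: floor space 5 + 3 + 7 = 15 ≤ 17, output 8 + 11 + 14 = 33.
Best is press, saw, and planer with total output 34.

34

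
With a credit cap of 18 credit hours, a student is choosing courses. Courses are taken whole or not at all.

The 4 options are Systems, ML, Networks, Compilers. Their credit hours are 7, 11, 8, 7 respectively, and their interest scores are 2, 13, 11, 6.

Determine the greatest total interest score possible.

Take ML and Compilers: credit hours 11 + 7 = 18 ≤ 18, interest score 13 + 6 = 19.
No other feasible combination does better.

19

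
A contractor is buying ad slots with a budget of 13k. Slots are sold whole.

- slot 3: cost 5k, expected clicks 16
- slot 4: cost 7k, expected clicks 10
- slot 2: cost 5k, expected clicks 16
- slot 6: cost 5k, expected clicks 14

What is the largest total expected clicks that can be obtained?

32

Allowing fractional choices, the relaxed optimum would be about 40.4, but ad slots are indivisible.
slot 3 + slot 2: cost 5 + 5 = 10 ≤ 13, expected clicks 16 + 16 = 32.
slot 2 + slot 6: cost 5 + 5 = 10 ≤ 13, expected clicks 16 + 14 = 30.
slot 3 + slot 6: cost 5 + 5 = 10 ≤ 13, expected clicks 16 + 14 = 30.
Best is slot 3 and slot 2 with total expected clicks 32.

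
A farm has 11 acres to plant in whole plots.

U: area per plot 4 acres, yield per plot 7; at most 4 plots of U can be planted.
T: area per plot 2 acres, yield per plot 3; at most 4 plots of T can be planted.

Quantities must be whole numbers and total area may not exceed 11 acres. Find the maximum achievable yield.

17

2×U and 1×T: area 10 ≤ 11, yield 2·7 + 1·3 = 17.
1×U and 3×T: area 10 ≤ 11, yield 1·7 + 3·3 = 16.
Best is 17.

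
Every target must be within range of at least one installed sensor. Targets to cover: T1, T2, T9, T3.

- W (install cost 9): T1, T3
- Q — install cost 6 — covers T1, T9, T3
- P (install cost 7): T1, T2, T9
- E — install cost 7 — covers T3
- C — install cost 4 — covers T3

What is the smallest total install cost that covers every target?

11

The greedy cost-per-new-target heuristic would pick Q and P for 13, but a cheaper cover exists.
Choose P and C: together they cover T1, T2, T9, T3 — every target.
Total install cost: 7 + 4 = 11.
No cover costs less than 11.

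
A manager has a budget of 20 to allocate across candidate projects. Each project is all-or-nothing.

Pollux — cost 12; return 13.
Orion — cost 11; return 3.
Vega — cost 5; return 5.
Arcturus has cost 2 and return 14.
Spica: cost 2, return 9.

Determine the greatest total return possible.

This is an integer program with binary decision variables.
Pollux + Arcturus + Spica: cost 12 + 2 + 2 = 16 ≤ 20, return 13 + 14 + 9 = 36.
Pollux + Vega + Arcturus: cost 12 + 5 + 2 = 19 ≤ 20, return 13 + 5 + 14 = 32.
Orion + Vega + Arcturus + Spica: cost 11 + 5 + 2 + 2 = 20 ≤ 20, return 3 + 5 + 14 + 9 = 31.
Best is Pollux, Arcturus, and Spica with total return 36.

36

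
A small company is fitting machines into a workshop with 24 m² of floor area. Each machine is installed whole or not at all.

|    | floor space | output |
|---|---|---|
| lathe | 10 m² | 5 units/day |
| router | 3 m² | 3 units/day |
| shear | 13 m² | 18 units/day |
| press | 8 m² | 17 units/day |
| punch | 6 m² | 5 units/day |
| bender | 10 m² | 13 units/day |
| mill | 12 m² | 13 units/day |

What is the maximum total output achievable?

This is an integer program with binary decision variables.
Allowing fractional choices, the relaxed optimum would be about 38.9, but machines are indivisible.
press + punch + bender: floor space 8 + 6 + 10 = 24 ≤ 24, output 17 + 5 + 13 = 35.
shear + press: floor space 13 + 8 = 21 ≤ 24, output 18 + 17 = 35.
router + shear + press: floor space 3 + 13 + 8 = 24 ≤ 24, output 3 + 18 + 17 = 38.
Best is router, shear, and press with total output 38.

38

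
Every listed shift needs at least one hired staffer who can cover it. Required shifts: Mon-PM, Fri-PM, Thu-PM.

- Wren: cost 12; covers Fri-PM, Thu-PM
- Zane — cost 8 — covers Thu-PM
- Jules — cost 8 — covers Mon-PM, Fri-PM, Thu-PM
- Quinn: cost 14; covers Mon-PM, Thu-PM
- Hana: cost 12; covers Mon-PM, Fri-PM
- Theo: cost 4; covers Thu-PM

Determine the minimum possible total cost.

This is an integer covering problem.
Jules alone covers Mon-PM, Fri-PM, Thu-PM — every shift.
Total cost: 8.
No cover costs less than 8.

8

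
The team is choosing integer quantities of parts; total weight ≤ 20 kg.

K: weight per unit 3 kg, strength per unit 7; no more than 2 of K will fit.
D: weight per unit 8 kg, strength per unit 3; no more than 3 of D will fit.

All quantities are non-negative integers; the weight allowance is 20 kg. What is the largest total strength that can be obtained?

17

Take 2×K and 1×D: weight 14 ≤ 20, strength 2·7 + 1·3 = 17.
K has the best ratio (7/3) and is taken to its limit of 2; remaining capacity is filled optimally with the others.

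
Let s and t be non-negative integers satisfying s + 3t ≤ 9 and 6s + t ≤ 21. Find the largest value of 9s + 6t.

(s,t)=(3,2): 1·3+3·2=9≤9, 6·3+1·2=20≤21, objective 39.
(s,t)=(3,1): 1·3+3·1=6≤9, 6·3+1·1=19≤21, objective 33.
No feasible integer point exceeds 39.

39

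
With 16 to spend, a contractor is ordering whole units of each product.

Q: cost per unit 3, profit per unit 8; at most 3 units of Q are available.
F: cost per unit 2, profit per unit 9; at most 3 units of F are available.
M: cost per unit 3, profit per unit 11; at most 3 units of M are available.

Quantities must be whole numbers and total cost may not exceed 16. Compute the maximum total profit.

60

1×Q, 2×F, and 3×M: cost 16 ≤ 16, profit 1·8 + 2·9 + 3·11 = 59.
3×F and 3×M: cost 15 ≤ 16, profit 3·9 + 3·11 = 60.
Best is 60.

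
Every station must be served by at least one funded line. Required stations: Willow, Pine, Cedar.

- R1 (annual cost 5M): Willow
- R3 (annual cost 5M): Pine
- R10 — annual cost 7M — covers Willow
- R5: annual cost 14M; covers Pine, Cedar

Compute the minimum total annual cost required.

19

The greedy cost-per-new-station heuristic would pick R1, R3, and R5 for 24, but a cheaper cover exists.
Choose R1 and R5: together they cover Willow, Pine, Cedar — every station.
Total annual cost: 5 + 14 = 19.
No cover costs less than 19.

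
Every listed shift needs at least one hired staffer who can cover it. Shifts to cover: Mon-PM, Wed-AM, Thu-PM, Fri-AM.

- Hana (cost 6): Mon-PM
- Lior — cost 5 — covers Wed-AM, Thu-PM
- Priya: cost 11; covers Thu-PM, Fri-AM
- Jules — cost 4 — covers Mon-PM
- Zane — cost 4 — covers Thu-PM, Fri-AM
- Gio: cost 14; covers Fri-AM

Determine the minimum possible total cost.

13

Choose Lior, Jules, and Zane: together they cover Mon-PM, Wed-AM, Thu-PM, Fri-AM — every shift.
Total cost: 5 + 4 + 4 = 13.
No cover costs less than 13.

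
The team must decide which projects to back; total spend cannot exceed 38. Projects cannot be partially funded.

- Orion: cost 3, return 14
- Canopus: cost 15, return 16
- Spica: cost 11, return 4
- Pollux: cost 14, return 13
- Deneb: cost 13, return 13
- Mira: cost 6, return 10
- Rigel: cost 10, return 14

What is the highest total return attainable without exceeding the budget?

54

Allowing fractional choices, the relaxed optimum would be about 58.0, but projects are indivisible.
Orion + Canopus + Pollux + Mira: cost 3 + 15 + 14 + 6 = 38 ≤ 38, return 14 + 16 + 13 + 10 = 53.
Orion + Canopus + Deneb + Mira: cost 3 + 15 + 13 + 6 = 37 ≤ 38, return 14 + 16 + 13 + 10 = 53.
Orion + Canopus + Mira + Rigel: cost 3 + 15 + 6 + 10 = 34 ≤ 38, return 14 + 16 + 10 + 14 = 54.
Best is Orion, Canopus, Mira, and Rigel with total return 54.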